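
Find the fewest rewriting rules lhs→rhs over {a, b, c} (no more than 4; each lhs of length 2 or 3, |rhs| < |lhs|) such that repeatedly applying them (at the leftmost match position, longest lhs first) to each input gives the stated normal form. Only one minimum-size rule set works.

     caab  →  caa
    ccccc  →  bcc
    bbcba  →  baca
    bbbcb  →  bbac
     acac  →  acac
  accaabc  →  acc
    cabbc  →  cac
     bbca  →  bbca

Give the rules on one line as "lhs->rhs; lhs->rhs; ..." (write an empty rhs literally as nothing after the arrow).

aac->; ab->a; bcb->ac; ccc->b

  | caab => caa
  | ccccc => bcc
  | bbcba => baca
  | bbbcb => bbac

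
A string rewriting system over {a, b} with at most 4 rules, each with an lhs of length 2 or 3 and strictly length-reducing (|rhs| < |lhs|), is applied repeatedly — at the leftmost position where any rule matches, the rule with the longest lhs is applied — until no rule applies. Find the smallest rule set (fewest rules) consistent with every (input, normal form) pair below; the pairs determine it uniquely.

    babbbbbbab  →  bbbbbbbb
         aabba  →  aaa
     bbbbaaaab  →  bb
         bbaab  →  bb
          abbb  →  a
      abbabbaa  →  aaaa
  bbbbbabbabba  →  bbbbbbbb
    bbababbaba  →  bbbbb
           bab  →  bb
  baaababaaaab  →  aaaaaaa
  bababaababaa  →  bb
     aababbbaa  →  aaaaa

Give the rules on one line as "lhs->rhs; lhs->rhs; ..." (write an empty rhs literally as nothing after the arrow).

  | babbbbbbab => bbbbbbbab => bbbbbbbb
  | aabba => aaba => aaa
  | bbbbaaaab => bbbaaab => bbaab => bab => bb
  | bbaab => bab => bb

ab->a; ba->; bab->bb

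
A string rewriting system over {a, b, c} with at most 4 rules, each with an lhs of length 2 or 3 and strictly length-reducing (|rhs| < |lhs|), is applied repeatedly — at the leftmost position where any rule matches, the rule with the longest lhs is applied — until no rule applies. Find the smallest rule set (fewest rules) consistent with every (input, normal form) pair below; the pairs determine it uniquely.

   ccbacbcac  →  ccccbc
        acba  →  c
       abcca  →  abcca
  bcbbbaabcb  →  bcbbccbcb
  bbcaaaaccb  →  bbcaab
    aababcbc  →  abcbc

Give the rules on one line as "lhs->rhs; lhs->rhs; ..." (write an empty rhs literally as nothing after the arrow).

  | ccbacbcac => ccccbcac => ccccbc
  | acba => ba => c
  | abcca
  | bcbbbaabcb => bcbbccbcb

ac->; ba->c; baa->cc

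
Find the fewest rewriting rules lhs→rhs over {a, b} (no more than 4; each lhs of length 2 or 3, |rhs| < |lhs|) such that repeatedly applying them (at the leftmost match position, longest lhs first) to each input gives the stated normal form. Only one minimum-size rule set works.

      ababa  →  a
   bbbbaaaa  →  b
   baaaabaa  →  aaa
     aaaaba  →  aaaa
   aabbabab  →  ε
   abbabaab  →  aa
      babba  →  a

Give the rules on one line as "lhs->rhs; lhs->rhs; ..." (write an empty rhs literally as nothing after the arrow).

ab->; ba->b; bb->a

  | ababa => aba => a
  | bbbbaaaa => abbaaaa => baaaa => baaa => baa => ba => b
  | baaaabaa => baaabaa => baabaa => babaa => bbaa => aaa
  | aaaaba => aaaa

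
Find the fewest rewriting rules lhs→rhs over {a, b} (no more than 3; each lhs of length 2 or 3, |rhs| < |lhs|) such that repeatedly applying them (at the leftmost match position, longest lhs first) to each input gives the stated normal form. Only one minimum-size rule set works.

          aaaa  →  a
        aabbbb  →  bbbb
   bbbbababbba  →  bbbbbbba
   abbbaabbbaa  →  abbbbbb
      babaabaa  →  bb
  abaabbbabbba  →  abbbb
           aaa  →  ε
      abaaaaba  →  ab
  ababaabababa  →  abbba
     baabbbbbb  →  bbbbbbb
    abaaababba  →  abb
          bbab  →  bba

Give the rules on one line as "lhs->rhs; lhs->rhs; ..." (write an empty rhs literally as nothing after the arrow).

  | aaaa => a
  | aabbbb => bbbb
  | bbbbababbba => bbbbaabbba => bbbbbbba
  | abbbaabbbaa => abbbbbbaa => abbbbbb

aa->; aaa->; bab->ba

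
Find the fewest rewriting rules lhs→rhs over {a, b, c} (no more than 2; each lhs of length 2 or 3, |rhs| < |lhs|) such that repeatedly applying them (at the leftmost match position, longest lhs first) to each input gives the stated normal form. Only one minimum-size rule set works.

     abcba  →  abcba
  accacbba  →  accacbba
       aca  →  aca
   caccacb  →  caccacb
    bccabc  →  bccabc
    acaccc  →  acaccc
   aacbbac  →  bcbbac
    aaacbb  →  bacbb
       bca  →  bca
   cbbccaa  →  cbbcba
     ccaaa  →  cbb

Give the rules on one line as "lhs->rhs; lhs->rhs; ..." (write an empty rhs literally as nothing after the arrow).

  | abcba
  | accacbba
  | aca
  | caccacb

aa->b; caa->ba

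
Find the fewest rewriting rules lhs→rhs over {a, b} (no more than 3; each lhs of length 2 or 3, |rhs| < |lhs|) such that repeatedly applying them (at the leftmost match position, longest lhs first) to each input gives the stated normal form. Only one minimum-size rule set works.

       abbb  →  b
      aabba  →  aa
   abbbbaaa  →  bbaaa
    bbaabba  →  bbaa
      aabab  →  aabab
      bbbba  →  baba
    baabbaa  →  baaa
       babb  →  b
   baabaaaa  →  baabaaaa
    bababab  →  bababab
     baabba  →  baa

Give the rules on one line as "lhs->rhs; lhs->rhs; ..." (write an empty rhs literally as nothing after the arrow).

  | abbb => b
  | aabba => aa
  | abbbbaaa => bbaaa
  | bbaabba => bbaa

abb->; bbb->ba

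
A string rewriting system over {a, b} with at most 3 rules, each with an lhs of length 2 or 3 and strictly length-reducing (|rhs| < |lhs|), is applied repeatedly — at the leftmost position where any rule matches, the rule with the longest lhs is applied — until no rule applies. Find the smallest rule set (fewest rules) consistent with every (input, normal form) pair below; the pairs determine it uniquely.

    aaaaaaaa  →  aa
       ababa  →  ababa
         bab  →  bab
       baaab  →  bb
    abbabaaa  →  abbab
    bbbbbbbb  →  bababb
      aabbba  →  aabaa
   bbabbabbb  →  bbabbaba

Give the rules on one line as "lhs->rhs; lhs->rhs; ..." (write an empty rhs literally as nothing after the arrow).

aaa->; bbb->ba

  | aaaaaaaa => aaaaa => aa
  | ababa
  | bab
  | baaab => bb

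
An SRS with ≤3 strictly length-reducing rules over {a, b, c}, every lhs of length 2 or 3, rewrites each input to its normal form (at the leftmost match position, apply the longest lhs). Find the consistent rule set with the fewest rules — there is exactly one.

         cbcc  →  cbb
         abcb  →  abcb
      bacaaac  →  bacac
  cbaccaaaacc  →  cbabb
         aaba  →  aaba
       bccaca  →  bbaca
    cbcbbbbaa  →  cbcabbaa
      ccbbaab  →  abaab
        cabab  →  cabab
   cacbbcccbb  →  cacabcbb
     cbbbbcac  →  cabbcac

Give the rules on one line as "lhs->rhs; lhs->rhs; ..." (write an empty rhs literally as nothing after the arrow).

aac->c; bbb->ab; cc->b

  | cbcc => cbb
  | abcb
  | bacaaac => bacac
  | cbaccaaaacc => cbabaaaacc => cbabaacc => cbabcc => cbabb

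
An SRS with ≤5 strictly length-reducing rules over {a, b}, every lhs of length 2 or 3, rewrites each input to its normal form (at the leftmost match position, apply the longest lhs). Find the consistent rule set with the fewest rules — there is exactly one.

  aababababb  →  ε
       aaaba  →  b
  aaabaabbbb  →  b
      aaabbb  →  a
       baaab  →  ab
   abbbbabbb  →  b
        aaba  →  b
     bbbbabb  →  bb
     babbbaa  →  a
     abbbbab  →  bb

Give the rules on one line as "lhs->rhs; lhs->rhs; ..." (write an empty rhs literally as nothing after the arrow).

aa->a; aba->b; ba->; bbb->

  | aababababb => ababababb => bbababb => bbabb => bbb => ε
  | aaaba => aaba => aba => b
  | aaabaabbbb => aabaabbbb => abaabbbb => babbbb => bbbb => b
  | aaabbb => aabbb => abbb => a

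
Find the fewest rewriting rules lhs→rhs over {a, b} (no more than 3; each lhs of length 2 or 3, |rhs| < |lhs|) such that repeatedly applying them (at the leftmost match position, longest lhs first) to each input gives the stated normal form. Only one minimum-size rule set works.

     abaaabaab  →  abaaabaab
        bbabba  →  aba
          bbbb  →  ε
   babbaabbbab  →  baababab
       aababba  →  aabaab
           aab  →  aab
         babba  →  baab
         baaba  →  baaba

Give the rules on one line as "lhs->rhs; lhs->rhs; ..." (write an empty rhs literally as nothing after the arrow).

  | abaaabaab
  | bbabba => abbba => aba
  | bbbb => bb => ε
  | babbaabbbab => baababbbab => baababab

bb->; bba->ab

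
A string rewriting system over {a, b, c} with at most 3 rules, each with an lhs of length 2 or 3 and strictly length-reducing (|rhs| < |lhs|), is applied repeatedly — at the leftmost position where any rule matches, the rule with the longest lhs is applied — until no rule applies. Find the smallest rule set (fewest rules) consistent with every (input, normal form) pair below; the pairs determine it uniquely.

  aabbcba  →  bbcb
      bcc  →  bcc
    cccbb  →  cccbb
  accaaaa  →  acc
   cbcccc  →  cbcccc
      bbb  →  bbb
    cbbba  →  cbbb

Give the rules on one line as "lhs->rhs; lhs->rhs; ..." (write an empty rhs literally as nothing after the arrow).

  | aabbcba => bbcba => bbcb
  | bcc
  | cccbb
  | accaaaa => accaa => acc

aa->; ba->b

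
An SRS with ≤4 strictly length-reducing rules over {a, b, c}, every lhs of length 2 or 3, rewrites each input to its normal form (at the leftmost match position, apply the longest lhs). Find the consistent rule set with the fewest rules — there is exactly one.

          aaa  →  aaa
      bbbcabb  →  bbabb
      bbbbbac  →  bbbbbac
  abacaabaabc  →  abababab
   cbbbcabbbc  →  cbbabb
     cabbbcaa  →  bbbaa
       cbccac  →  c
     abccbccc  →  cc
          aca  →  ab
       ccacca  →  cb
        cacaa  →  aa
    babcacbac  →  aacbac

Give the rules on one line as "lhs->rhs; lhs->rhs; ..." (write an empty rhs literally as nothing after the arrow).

  | aaa
  | bbbcabb => bbabb
  | bbbbbac
  | abacaabaabc => abababaabc => abababaca => abababab

abc->ca; bc->; ca->b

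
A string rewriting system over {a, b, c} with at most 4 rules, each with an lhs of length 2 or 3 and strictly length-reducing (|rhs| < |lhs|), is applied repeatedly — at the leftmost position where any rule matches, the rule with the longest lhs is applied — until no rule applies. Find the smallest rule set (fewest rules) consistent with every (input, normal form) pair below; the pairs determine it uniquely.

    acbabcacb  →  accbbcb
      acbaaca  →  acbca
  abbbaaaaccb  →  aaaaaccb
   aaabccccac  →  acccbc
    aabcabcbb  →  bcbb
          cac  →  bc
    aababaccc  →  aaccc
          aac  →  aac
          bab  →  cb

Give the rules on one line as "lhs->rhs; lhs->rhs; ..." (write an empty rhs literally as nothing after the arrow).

  | acbabcacb => accbcacb => accbbcb
  | acbaaca => accaca => acbca
  | abbbaaaaccb => abbaaaaccb => abaaaaccb => aaaaaccb
  | aaabccccac => accccac => acccbc

aab->; ab->a; ba->c; cac->bc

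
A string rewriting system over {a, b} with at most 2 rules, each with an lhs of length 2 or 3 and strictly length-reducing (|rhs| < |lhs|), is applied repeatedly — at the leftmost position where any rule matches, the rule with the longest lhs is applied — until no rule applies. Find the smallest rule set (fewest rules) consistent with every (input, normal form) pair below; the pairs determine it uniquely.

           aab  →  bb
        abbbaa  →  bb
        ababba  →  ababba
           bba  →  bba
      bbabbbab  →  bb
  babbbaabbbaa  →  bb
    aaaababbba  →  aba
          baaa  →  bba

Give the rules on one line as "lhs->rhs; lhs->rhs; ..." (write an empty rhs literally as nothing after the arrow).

  | aab => bb
  | abbbaa => aaaa => baa => bb
  | ababba
  | bba

aa->b; bbb->a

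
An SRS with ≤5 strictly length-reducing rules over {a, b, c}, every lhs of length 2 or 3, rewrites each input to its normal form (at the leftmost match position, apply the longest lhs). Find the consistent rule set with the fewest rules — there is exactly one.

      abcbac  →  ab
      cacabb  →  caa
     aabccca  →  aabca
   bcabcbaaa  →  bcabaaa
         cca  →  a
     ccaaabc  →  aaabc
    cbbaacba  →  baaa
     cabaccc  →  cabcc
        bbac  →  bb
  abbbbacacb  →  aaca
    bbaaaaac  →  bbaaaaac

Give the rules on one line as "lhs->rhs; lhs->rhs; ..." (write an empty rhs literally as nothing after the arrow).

abb->ca; bac->b; cb->; cca->a

  | abcbac => abac => ab
  | cacabb => cacca => caa
  | aabccca => aabca
  | bcabcbaaa => bcabaaa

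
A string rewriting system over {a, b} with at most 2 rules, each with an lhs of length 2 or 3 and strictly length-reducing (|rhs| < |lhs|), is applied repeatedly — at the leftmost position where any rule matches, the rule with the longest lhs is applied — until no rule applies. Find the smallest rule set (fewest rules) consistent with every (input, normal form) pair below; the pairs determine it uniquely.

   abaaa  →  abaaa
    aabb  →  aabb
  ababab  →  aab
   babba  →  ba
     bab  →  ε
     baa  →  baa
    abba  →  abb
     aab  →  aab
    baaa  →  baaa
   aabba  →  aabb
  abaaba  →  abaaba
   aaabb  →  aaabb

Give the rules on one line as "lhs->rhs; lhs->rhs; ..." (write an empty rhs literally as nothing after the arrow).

  | abaaa
  | aabb
  | ababab => aab
  | babba => ba

bab->; bba->bb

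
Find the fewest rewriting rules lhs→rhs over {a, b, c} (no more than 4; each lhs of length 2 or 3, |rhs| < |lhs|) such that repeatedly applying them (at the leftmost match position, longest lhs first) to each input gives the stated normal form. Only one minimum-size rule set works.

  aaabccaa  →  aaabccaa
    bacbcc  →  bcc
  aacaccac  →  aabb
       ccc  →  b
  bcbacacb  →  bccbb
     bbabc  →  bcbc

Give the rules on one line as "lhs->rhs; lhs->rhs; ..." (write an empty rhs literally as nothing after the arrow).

acb->; bab->cb; cac->b; ccc->b

  | aaabccaa
  | bacbcc => bcc
  | aacaccac => aabcac => aabb
  | ccc => b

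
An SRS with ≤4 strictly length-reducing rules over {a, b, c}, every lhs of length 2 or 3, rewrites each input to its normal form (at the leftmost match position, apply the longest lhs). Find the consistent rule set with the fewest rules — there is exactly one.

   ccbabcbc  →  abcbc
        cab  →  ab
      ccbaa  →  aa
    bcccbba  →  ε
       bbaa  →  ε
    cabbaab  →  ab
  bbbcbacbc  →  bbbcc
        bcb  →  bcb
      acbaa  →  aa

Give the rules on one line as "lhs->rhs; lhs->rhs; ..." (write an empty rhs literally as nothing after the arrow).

  | ccbabcbc => cabcbc => abcbc
  | cab => ab
  | ccbaa => caa => aa
  | bcccbba => bccba => bca => ba => ε

ba->; ca->a; ccb->c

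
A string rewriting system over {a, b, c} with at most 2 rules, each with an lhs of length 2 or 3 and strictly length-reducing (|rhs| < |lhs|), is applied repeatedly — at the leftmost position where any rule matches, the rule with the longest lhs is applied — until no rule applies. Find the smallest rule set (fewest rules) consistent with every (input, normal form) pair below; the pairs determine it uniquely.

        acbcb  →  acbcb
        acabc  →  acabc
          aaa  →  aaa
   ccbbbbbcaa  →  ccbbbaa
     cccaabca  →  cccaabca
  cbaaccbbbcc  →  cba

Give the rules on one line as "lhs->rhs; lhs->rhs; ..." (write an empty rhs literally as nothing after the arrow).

acc->b; bbc->

  | acbcb
  | acabc
  | aaa
  | ccbbbbbcaa => ccbbbaa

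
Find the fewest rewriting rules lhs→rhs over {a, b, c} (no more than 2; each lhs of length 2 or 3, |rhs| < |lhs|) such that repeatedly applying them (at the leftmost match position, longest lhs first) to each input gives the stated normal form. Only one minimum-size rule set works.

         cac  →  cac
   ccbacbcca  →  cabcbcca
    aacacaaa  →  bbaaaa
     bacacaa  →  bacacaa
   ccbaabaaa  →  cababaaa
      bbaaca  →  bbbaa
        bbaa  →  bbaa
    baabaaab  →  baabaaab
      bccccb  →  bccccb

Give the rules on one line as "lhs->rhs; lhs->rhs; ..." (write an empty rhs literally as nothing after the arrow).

aac->ba; cba->ab

  | cac
  | ccbacbcca => cabcbcca
  | aacacaaa => baacaaa => bbaaaa
  | bacacaa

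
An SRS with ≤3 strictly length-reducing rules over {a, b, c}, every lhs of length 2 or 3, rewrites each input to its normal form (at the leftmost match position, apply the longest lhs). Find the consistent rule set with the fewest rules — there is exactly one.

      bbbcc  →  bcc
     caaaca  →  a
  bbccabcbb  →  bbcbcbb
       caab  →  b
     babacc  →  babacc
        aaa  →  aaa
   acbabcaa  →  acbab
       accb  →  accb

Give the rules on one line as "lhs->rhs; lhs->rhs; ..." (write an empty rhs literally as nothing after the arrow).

  | bbbcc => bcc
  | caaaca => aca => a
  | bbccabcbb => bbcbcbb
  | caab => b

bbb->b; ca->; caa->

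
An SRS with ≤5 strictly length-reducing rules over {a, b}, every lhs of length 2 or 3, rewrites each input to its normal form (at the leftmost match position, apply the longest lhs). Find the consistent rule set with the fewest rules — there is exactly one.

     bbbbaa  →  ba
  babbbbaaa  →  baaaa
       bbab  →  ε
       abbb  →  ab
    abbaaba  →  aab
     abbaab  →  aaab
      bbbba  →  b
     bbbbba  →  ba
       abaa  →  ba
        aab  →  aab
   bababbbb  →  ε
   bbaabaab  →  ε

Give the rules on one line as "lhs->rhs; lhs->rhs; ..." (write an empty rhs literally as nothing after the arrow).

  | bbbbaa => bbaa => ba
  | babbbbaaa => babbaaa => baaaa
  | bbab => bb => ε
  | abbb => ab

aba->b; abb->a; bb->; bba->b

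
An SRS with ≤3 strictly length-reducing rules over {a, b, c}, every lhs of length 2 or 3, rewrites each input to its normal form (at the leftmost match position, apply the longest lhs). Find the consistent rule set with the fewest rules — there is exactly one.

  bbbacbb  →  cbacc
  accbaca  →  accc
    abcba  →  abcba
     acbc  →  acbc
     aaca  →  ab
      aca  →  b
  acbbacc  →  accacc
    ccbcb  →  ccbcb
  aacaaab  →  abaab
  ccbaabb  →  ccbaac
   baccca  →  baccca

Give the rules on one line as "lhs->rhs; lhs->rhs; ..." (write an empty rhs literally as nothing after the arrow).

  | bbbacbb => cbacbb => cbacc
  | accbaca => accbb => accc
  | abcba
  | acbc

aca->b; bb->c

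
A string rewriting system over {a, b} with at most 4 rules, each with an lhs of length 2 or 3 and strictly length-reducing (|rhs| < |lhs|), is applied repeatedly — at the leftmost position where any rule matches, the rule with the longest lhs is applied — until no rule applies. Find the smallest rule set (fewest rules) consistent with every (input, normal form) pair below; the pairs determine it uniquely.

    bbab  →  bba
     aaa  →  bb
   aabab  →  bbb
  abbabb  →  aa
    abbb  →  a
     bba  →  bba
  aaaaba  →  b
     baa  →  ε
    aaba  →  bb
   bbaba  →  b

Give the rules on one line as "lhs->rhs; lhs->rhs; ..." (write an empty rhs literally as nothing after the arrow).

aaa->bb; ab->a; baa->

  | bbab => bba
  | aaa => bb
  | aabab => aaab => bbb
  | abbabb => ababb => aabb => aab => aa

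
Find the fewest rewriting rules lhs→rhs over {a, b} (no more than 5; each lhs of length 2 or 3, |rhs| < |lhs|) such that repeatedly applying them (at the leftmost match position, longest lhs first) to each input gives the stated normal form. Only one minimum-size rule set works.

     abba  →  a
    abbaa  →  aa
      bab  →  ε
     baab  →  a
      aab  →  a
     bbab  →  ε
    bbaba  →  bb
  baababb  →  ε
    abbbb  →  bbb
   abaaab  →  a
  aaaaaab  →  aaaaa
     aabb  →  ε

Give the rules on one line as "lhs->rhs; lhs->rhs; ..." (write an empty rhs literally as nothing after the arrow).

aab->a; ab->; aba->bb; ba->a

  | abba => ba => a
  | abbaa => baa => aa
  | bab => ab => ε
  | baab => aab => a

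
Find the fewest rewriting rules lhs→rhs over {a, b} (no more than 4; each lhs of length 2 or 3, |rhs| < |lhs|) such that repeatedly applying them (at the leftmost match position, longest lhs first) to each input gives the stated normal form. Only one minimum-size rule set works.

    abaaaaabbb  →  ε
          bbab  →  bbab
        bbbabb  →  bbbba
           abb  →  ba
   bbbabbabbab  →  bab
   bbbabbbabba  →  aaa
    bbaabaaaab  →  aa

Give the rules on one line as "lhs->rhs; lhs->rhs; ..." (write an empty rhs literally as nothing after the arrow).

aab->; abb->ba; baa->aa

  | abaaaaabbb => aaaaaabbb => aaaabb => aab => ε
  | bbab
  | bbbabb => bbbba
  | abb => ba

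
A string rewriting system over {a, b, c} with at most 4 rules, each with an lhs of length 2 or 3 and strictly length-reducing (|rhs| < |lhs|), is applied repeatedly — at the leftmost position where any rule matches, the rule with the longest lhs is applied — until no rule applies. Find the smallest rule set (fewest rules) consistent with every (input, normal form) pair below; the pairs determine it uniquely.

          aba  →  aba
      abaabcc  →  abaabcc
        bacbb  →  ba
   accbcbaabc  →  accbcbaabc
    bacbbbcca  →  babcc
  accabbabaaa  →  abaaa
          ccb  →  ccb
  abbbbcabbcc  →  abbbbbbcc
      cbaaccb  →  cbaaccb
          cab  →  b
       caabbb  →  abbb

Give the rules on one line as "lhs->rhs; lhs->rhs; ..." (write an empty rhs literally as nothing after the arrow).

ca->; cbb->; cca->cc

  | aba
  | abaabcc
  | bacbb => ba
  | accbcbaabc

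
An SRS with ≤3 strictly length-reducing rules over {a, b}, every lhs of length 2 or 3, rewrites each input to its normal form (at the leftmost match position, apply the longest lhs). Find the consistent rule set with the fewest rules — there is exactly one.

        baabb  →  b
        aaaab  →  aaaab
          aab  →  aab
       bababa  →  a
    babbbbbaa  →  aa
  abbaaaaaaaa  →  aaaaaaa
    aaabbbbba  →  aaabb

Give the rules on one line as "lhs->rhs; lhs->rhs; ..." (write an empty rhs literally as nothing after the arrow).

ba->b; baa->bb; bbb->

  | baabb => bbbb => b
  | aaaab
  | aab
  | bababa => bbaba => bbba => a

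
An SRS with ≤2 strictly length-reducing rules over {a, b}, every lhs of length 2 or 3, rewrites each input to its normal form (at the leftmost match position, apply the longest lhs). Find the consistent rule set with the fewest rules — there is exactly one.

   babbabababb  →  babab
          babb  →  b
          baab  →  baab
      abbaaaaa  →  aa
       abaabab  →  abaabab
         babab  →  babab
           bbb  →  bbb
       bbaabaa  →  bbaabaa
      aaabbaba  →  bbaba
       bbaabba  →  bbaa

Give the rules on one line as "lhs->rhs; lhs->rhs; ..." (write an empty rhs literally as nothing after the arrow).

  | babbabababb => babababb => babab
  | babb => b
  | baab
  | abbaaaaa => aaaaa => aa

aaa->; abb->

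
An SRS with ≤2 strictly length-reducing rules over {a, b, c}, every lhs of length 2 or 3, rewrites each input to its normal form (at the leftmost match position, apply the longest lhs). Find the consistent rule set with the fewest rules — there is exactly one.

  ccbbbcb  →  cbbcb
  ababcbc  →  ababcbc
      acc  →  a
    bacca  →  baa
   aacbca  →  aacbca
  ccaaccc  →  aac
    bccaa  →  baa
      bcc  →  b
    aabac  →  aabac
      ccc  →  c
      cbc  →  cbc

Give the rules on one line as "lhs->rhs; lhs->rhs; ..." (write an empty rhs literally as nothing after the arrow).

cc->; ccb->c

  | ccbbbcb => cbbcb
  | ababcbc
  | acc => a
  | bacca => baa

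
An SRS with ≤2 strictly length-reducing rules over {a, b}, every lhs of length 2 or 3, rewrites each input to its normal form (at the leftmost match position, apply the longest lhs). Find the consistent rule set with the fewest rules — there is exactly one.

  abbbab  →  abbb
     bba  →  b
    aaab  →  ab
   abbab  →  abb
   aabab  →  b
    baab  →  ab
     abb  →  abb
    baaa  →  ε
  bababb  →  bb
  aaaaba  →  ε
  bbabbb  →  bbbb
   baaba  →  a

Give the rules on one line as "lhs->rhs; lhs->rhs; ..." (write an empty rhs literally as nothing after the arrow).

  | abbbab => abbb
  | bba => b
  | aaab => ab
  | abbab => abb

aa->; ba->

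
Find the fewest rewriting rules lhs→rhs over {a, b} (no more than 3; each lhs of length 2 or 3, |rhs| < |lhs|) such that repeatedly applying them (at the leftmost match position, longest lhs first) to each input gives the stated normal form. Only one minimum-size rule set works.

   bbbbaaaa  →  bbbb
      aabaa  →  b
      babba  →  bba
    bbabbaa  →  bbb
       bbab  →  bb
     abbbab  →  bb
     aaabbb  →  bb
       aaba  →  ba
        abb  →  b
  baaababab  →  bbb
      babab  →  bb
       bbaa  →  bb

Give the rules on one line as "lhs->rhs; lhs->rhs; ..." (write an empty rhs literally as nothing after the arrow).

aa->; ab->; aba->ba

  | bbbbaaaa => bbbbaa => bbbb
  | aabaa => baa => b
  | babba => bba
  | bbabbaa => bbbaa => bbb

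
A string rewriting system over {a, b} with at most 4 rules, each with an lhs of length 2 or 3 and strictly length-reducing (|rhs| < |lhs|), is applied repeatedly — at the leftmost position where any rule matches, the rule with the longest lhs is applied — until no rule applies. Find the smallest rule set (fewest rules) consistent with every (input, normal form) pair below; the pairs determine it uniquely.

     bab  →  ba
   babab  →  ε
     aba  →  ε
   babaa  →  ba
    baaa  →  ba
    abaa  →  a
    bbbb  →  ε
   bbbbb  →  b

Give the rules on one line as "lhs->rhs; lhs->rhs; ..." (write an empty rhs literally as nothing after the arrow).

aa->; ab->a; bb->

  | bab => ba
  | babab => baab => bb => ε
  | aba => aa => ε
  | babaa => baaa => ba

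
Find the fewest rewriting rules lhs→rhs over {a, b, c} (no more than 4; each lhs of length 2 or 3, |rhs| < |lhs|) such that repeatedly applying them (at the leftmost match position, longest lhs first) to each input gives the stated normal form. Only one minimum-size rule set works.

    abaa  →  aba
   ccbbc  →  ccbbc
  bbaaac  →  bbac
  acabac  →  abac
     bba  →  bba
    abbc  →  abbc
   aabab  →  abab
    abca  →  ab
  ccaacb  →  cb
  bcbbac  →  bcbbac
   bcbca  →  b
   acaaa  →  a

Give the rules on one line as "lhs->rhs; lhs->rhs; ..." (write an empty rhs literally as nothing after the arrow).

  | abaa => aba
  | ccbbc
  | bbaaac => bbaac => bbac
  | acabac => abac

aa->a; ca->; cbc->c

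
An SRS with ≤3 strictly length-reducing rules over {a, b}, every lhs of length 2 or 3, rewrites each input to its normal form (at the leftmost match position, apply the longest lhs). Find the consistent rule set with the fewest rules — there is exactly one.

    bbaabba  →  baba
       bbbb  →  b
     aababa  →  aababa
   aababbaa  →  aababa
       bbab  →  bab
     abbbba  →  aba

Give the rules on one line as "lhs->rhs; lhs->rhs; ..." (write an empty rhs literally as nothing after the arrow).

  | bbaabba => baabba => babba => baba
  | bbbb => bbb => bb => b
  | aababa
  | aababbaa => aababaa => aababa

baa->ba; bb->b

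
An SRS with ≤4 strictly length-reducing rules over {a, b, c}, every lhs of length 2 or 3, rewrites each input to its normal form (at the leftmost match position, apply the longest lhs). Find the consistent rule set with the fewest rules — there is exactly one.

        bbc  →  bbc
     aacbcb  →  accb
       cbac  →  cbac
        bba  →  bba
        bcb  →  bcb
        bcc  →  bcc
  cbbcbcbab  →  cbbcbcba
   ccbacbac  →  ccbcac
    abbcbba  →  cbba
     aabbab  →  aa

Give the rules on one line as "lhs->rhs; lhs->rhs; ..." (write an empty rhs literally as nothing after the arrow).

ab->a; abb->; acb->c

  | bbc
  | aacbcb => accb
  | cbac
  | bba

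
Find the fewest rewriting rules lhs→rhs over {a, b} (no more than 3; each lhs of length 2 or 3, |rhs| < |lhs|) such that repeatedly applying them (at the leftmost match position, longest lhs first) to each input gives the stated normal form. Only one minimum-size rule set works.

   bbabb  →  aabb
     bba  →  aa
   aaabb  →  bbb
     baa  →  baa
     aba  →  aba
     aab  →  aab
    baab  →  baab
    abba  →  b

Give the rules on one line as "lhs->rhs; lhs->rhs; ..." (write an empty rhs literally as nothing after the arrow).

  | bbabb => aabb
  | bba => aa
  | aaabb => bbb
  | baa

aaa->b; bba->aa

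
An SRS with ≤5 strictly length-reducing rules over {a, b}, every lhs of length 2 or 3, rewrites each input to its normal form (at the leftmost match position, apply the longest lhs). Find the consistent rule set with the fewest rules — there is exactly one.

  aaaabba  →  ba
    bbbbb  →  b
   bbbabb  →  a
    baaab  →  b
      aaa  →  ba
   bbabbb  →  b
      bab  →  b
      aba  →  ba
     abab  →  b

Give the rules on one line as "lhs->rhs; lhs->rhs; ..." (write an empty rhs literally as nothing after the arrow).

aa->b; ab->b; bb->b; bbb->a

  | aaaabba => baabba => bbbba => aba => ba
  | bbbbb => abb => bb => b
  | bbbabb => aabb => bbb => a
  | baaab => bbab => bab => bb => b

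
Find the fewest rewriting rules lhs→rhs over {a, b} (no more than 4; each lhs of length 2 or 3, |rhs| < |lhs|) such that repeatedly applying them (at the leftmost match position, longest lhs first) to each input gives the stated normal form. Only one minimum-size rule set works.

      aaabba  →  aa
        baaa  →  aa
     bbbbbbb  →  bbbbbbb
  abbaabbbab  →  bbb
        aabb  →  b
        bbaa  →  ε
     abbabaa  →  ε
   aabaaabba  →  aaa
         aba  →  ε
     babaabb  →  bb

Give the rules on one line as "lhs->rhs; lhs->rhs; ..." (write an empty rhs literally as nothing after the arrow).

aab->a; ab->b; ba->

  | aaabba => aaba => aa
  | baaa => aa
  | bbbbbbb
  | abbaabbbab => bbaabbbab => babbbab => bbbab => bbb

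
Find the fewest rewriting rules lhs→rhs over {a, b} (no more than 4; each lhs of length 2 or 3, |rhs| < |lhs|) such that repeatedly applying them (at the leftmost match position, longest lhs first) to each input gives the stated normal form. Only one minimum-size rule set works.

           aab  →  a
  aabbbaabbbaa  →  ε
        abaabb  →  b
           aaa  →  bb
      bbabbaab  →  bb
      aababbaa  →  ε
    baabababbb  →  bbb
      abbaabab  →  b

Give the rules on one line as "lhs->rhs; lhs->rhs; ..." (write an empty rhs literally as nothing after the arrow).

  | aab => a
  | aabbbaabbbaa => abbaabbbaa => baabbbaa => abbbaa => bbaa => ba => ε
  | abaabb => baabb => abb => b
  | aaa => bb

aaa->bb; ab->; aba->ba; ba->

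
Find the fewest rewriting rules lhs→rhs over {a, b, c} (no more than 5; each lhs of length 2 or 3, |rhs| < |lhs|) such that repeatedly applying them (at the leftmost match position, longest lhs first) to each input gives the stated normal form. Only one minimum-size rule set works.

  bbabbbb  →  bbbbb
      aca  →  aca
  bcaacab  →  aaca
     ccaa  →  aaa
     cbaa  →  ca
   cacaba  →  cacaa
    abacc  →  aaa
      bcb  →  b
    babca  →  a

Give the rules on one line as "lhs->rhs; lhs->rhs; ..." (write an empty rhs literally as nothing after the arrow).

ab->a; ba->; bc->; cc->a

  | bbabbbb => bbbbb
  | aca
  | bcaacab => aacab => aaca
  | ccaa => aaa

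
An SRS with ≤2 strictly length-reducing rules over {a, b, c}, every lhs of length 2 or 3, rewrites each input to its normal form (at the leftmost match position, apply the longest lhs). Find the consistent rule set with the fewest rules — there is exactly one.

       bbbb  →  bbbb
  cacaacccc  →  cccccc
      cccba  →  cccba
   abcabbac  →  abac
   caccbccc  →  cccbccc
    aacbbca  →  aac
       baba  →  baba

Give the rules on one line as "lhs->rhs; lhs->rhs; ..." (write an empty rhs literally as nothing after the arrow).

ca->c; cbb->

  | bbbb
  | cacaacccc => ccaacccc => ccacccc => cccccc
  | cccba
  | abcabbac => abcbbac => abac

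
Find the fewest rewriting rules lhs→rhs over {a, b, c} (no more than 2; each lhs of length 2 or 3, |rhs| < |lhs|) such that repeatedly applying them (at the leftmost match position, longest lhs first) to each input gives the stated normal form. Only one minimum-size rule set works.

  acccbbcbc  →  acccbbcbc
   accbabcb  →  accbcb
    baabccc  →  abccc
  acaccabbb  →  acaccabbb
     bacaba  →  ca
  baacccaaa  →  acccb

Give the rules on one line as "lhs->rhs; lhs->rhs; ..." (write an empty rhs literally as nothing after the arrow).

  | acccbbcbc
  | accbabcb => accbcb
  | baabccc => abccc
  | acaccabbb

aaa->b; ba->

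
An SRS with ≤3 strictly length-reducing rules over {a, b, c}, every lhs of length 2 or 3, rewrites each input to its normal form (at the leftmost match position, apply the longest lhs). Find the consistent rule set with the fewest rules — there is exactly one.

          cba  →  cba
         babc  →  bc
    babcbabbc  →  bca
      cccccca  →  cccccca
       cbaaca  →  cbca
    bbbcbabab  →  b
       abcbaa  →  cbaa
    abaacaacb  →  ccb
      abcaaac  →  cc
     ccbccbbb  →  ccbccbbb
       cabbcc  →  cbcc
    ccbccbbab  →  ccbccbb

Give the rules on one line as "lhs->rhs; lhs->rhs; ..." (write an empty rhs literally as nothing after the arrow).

  | cba
  | babc => bc
  | babcbabbc => bcbabbc => bcbbc => bca
  | cccccca

ab->; ac->c; bbc->a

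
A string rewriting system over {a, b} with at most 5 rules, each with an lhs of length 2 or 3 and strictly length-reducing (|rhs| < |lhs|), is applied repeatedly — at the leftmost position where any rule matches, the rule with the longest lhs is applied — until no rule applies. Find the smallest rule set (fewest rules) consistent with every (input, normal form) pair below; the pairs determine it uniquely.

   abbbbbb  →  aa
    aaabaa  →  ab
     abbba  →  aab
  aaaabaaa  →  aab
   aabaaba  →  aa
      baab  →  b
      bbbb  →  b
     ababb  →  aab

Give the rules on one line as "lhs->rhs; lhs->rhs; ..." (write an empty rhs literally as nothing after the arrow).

  | abbbbbb => aabbbb => aaabb => abb => aa
  | aaabaa => abaa => aba => ab
  | abbba => aaba => aab
  | aaaabaaa => aabaaa => aabaa => aaba => aab

aaa->a; abb->aa; ba->b; bb->b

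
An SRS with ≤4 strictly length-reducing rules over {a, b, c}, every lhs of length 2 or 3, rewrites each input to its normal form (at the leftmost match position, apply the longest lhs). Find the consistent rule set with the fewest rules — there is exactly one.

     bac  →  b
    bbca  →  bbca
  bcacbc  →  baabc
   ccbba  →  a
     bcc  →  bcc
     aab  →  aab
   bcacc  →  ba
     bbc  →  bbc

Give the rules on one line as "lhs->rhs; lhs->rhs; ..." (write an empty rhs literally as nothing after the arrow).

ac->; cac->aa; cb->

  | bac => b
  | bbca
  | bcacbc => baabc
  | ccbba => cba => a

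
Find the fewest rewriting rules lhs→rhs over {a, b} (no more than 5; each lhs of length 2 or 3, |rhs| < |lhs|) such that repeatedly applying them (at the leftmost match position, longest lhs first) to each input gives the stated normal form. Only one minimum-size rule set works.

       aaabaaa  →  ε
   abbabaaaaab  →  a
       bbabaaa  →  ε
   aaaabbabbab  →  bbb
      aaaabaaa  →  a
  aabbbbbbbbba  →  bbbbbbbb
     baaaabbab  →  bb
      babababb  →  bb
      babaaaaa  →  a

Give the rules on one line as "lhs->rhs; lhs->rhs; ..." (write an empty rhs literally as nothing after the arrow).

aa->; ab->a; ba->; baa->

  | aaabaaa => abaaa => aaaa => aa => ε
  | abbabaaaaab => ababaaaaab => aabaaaaab => baaaaab => aaab => ab => a
  | bbabaaa => bbaaa => ba => ε
  | aaaabbabbab => aabbabbab => bbabbab => bbbab => bbb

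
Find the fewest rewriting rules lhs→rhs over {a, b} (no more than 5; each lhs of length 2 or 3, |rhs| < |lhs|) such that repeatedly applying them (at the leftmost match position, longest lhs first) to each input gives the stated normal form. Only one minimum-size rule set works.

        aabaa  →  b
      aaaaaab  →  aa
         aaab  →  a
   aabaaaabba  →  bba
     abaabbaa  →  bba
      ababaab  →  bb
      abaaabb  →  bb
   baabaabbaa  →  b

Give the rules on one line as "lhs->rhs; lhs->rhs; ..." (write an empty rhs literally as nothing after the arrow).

  | aabaa => aba => b
  | aaaaaab => aaaab => aab => aa
  | aaab => ab => a
  | aabaaaabba => abaaabba => baabba => bba

aaa->a; ab->a; aba->b; baa->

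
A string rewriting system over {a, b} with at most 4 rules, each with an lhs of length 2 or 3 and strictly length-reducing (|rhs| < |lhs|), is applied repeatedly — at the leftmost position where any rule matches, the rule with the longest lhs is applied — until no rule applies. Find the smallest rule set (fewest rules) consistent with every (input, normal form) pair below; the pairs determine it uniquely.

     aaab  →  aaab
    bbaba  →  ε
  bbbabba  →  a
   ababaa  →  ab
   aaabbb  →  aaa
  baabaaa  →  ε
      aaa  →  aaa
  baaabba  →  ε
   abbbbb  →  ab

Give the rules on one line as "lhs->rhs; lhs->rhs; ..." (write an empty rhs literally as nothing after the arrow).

ba->; baa->b; bb->b; bbb->

  | aaab
  | bbaba => baba => ba => ε
  | bbbabba => abba => aba => a
  | ababaa => abaa => ab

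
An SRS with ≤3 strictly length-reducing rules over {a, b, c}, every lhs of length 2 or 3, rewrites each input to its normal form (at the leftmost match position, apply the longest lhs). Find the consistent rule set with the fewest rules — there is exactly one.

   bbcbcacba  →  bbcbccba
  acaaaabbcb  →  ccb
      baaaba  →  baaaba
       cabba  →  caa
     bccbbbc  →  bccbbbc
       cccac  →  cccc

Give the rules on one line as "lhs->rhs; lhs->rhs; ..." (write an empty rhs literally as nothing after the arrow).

  | bbcbcacba => bbcbccba
  | acaaaabbcb => caaaabbcb => caaaacb => caaacb => caacb => cacb => ccb
  | baaaba
  | cabba => caa

abb->a; ac->c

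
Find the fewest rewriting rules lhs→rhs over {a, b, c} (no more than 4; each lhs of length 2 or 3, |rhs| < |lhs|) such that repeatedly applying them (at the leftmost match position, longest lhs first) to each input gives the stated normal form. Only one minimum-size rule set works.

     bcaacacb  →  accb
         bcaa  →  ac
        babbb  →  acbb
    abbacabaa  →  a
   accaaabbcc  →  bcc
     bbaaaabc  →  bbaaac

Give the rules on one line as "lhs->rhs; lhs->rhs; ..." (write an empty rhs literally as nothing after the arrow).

  | bcaacacb => babcacb => accacb => accb
  | bcaa => bab => ac
  | babbb => acbb
  | abbacabaa => bacabaa => babaa => acaa => aab => a

ab->; bab->ac; ca->; caa->ab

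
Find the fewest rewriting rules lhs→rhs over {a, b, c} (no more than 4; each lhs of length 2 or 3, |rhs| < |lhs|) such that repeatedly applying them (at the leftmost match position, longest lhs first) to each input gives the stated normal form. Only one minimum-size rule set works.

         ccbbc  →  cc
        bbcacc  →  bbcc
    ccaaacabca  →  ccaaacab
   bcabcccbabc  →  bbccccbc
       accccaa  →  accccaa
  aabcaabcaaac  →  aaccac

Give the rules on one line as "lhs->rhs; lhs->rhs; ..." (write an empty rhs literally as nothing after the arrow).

  | ccbbc => cc
  | bbcacc => bbcc
  | ccaaacabca => ccaaacab
  | bcabcccbabc => bbcccbabc => bbccccbc

ba->c; bca->b; cbb->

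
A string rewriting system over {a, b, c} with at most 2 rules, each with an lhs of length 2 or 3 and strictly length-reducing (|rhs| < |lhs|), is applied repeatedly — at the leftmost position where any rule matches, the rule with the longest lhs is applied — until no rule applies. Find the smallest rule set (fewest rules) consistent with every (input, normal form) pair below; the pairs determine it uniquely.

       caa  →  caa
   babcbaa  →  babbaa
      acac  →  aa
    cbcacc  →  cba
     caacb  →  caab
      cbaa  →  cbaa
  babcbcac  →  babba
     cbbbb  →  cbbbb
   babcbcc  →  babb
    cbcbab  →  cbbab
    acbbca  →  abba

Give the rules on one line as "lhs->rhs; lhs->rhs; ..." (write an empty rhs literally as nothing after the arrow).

ac->a; bc->b

  | caa
  | babcbaa => babbaa
  | acac => aac => aa
  | cbcacc => cbacc => cbac => cba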